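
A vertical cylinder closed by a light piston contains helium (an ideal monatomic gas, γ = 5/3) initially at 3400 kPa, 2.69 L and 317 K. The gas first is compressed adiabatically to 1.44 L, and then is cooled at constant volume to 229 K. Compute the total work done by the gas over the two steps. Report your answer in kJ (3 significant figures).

W_total ≈ -7.09 kJ

Step 1 (adiabatic): W = (P₁V₁ − P₂V₂)/(γ−1) = (9146 − 13873)/0.667 = -7090 J.
Step 2 (isochoric): W = 0 (constant volume).
W_total = -7090 + 0 = -7090 J.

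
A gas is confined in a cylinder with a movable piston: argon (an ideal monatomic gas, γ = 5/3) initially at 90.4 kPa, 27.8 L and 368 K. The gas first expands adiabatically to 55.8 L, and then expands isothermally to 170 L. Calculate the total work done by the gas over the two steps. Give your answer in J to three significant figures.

W_total ≈ 3160 J

Step 1 (adiabatic): W = (P₁V₁ − P₂V₂)/(γ−1) = (2513 − 1579)/0.667 = 1401 J.
After step 1: P = 28.3 kPa, V = 55.8 L, T = 231.3 K.
Step 2 (isothermal): W = P₁V₁ ln(V₂/V₁) = (1579) ln(170/55.8) = 1759 J.
W_total = 1401 + 1759 = 3160 J.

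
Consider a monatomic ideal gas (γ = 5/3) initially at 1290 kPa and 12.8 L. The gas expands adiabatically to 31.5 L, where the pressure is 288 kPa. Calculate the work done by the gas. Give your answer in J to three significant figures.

Adiabatic: W = (P₁V₁ − P₂V₂)/(γ − 1) with γ = 5/3.
P₁V₁ = 16512 J, P₂V₂ = 9072 J.
W = (16512 − 9072) / 0.6667 = 11160 J.

W ≈ 11200 J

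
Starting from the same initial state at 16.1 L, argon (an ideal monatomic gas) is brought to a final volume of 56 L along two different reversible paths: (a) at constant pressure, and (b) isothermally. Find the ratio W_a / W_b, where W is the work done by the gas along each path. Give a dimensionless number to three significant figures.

W_a / W_b ≈ 1.99

Path (a) isobaric: W = P₁(V₂ − V₁) → W_a/(P₁V₁) = 2.478.
Path (b) isothermal: W = P₁V₁ ln(V₂/V₁) → W_b/(P₁V₁) = 1.247.
W_a / W_b = 2.478 / 1.247 = 1.988.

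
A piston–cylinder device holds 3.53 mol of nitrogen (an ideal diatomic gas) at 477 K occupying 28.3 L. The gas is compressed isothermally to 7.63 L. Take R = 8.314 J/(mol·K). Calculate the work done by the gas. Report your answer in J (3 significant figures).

W ≈ -18300 J

Isothermal: W = nRT ln(V₂/V₁).
W = (3.53)(8.314)(477) × ln(7.63/28.3)
  = 13999 × -1.311
W_by_gas = -18350 J.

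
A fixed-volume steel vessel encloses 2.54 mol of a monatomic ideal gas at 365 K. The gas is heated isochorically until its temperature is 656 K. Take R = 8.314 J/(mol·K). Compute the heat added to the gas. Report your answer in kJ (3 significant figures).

Q ≈ 9.22 kJ

Constant volume ⇒ W = 0, so Q = ΔU = nCᵥΔT with Cᵥ = 3R/2 = 12.47 J/(mol·K).
ΔU = (2.54)(12.47)(656 − 365) = 9218 J.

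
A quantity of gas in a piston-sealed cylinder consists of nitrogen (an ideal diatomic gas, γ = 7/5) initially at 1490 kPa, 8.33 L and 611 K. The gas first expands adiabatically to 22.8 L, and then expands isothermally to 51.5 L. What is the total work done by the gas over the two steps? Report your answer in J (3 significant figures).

Step 1 (adiabatic): W = (P₁V₁ − P₂V₂)/(γ−1) = (12412 − 8297)/0.4 = 10287 J.
After step 1: P = 363.9 kPa, V = 22.8 L, T = 408.4 K.
Step 2 (isothermal): W = P₁V₁ ln(V₂/V₁) = (8297) ln(51.5/22.8) = 6760 J.
W_total = 10287 + 6760 = 17048 J.

W_total ≈ 17000 J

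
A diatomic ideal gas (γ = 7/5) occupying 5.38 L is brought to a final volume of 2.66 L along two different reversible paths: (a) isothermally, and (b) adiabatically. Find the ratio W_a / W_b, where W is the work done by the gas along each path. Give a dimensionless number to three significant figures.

Path (a) isothermal: W = P₁V₁ ln(V₂/V₁) → W_a/(P₁V₁) = -0.7044.
Path (b) adiabatic: W = P₁V₁(1 − (V₁/V₂)^(γ−1))/(γ−1) → W_b/(P₁V₁) = -0.8136.
W_a / W_b = -0.7044 / -0.8136 = 0.8657.

W_a / W_b ≈ 0.866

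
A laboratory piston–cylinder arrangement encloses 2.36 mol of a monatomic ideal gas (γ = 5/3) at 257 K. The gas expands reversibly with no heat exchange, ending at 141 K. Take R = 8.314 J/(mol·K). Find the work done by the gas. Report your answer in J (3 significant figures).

W ≈ 3410 J

Adiabatic ⇒ Q = 0, so W_by = −ΔU = nCᵥ(T₁ − T₂).
Cᵥ = 3R/2 = 12.47 J/(mol·K).
W = (2.36)(12.47)(257 − 141) = 3414 J.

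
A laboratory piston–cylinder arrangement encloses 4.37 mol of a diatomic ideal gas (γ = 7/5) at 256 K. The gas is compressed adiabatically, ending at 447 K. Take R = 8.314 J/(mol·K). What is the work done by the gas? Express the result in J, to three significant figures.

W ≈ -17300 J

Adiabatic ⇒ Q = 0, so W_by = −ΔU = nCᵥ(T₁ − T₂).
Cᵥ = 5R/2 = 20.79 J/(mol·K).
W = (4.37)(20.79)(256 − 447) = -17349 J.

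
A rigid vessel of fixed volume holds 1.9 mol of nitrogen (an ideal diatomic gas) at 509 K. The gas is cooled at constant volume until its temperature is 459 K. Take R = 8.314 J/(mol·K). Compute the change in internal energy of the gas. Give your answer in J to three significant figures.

ΔU ≈ -1970 J

Constant volume ⇒ W = 0, so Q = ΔU = nCᵥΔT with Cᵥ = 5R/2 = 20.79 J/(mol·K).
ΔU = (1.9)(20.79)(459 − 509) = -1975 J.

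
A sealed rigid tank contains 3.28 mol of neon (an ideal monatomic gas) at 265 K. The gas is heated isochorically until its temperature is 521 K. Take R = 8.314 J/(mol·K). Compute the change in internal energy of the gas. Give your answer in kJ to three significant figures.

ΔU ≈ 10.5 kJ

Constant volume ⇒ W = 0, so Q = ΔU = nCᵥΔT with Cᵥ = 3R/2 = 12.47 J/(mol·K).
ΔU = (3.28)(12.47)(521 − 265) = 10472 J.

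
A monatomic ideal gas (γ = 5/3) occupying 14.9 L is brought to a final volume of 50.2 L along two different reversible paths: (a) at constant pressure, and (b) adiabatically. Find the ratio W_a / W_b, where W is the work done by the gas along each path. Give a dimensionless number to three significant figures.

Path (a) isobaric: W = P₁(V₂ − V₁) → W_a/(P₁V₁) = 2.369.
Path (b) adiabatic: W = P₁V₁(1 − (V₁/V₂)^(γ−1))/(γ−1) → W_b/(P₁V₁) = 0.8326.
W_a / W_b = 2.369 / 0.8326 = 2.846.

W_a / W_b ≈ 2.85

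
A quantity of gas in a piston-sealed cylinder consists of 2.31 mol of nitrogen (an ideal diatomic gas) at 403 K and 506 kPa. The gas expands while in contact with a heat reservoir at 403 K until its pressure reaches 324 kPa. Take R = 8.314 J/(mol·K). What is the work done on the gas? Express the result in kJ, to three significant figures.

Isothermal process: W = nRT ln(V₂/V₁) = nRT ln(P₁/P₂).
W = (2.31)(8.314)(403) × ln(506/324)
  = 7740 × ln(1.562) = 7740 × 0.4458
W_by_gas = 3450 J; work on gas = −W_by = -3450 J.

W ≈ -3.45 kJ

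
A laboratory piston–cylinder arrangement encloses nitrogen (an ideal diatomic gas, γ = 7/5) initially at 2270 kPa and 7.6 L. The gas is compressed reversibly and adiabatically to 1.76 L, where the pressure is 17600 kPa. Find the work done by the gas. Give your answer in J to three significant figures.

W ≈ -34300 J

Adiabatic: W = (P₁V₁ − P₂V₂)/(γ − 1) with γ = 7/5.
P₁V₁ = 17252 J, P₂V₂ = 30976 J.
W = (17252 − 30976) / 0.4 = -34310 J.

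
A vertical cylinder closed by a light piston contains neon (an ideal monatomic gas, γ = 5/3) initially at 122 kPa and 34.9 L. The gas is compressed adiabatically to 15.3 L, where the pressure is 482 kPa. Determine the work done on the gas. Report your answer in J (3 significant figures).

Adiabatic: W = (P₁V₁ − P₂V₂)/(γ − 1) with γ = 5/3.
P₁V₁ = 4258 J, P₂V₂ = 7375 J.
W = (4258 − 7375) / 0.6667 = -4675 J.
Work on gas = −W_by = 4675 J.

W ≈ 4680 J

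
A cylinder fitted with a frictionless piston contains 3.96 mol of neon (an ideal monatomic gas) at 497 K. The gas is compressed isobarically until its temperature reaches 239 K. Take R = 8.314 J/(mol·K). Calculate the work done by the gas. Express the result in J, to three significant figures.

W ≈ -8490 J

Isobaric: W = P ΔV = nR ΔT.
W = (3.96)(8.314)(239 − 497) = -8494 J.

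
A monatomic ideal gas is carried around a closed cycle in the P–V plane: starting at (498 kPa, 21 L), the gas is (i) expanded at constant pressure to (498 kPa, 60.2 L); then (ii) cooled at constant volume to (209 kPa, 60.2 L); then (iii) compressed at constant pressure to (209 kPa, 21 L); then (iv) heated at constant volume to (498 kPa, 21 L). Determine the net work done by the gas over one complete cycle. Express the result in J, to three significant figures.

W_net ≈ 11300 J

Constant-volume legs do no work.
W(i) = (498)(60.2 − 21) = 19522 J; W(iii) = (209)(21 − 60.2) = -8193 J.
W_net = 19522 − 8193 = 11329 J (the clockwise enclosed area).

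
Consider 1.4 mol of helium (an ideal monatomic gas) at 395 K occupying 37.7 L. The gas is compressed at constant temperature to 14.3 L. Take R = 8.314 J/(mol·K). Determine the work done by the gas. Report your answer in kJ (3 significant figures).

Isothermal: W = nRT ln(V₂/V₁).
W = (1.4)(8.314)(395) × ln(14.3/37.7)
  = 4598 × -0.9694
W_by_gas = -4457 J.

W ≈ -4.46 kJ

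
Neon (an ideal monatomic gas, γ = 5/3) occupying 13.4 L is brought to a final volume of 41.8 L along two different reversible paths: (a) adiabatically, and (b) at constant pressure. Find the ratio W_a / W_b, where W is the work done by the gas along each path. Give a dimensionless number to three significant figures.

Path (a) adiabatic: W = P₁V₁(1 − (V₁/V₂)^(γ−1))/(γ−1) → W_a/(P₁V₁) = 0.7974.
Path (b) isobaric: W = P₁(V₂ − V₁) → W_b/(P₁V₁) = 2.119.
W_a / W_b = 0.7974 / 2.119 = 0.3762.

W_a / W_b ≈ 0.376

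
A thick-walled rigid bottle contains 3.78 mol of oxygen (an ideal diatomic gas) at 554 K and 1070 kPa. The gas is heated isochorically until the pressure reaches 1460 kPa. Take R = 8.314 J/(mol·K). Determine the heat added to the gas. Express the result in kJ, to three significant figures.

Q ≈ 15.9 kJ

Constant volume ⇒ W = 0, so Q = ΔU = nCᵥΔT with Cᵥ = 5R/2 = 20.79 J/(mol·K).
At constant V, T₂/T₁ = P₂/P₁ ⇒ ΔT = T₁(P₂/P₁ − 1) = 554·(1460/1070 − 1) = 201.9 K.
ΔU = (3.78)(20.79)(201.9) = 15865 J.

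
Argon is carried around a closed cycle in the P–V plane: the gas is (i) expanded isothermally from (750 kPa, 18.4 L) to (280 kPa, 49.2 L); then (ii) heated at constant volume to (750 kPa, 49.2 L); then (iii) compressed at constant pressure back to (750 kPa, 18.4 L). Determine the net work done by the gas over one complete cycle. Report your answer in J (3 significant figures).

Leg (i): W = PᵢVᵢ ln(V_f/Vᵢ) = (13800) ln(49.2/18.4) = 13573 J.
Leg (ii): W = 0.
Leg (iii): W = PΔV = (750)(18.4 − 49.2) = -23100 J.
W_net = 13573 − 23100 = -9527 J.

W_net ≈ -9530 J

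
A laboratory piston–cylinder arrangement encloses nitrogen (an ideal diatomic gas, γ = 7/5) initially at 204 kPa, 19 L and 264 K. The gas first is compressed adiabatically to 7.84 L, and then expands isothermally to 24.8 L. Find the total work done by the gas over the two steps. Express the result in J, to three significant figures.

Step 1 (adiabatic): W = (P₁V₁ − P₂V₂)/(γ−1) = (3876 − 5523)/0.4 = -4117 J.
After step 1: P = 704.4 kPa, V = 7.84 L, T = 376.2 K.
Step 2 (isothermal): W = P₁V₁ ln(V₂/V₁) = (5523) ln(24.8/7.84) = 6360 J.
W_total = -4117 + 6360 = 2243 J.

W_total ≈ 2240 J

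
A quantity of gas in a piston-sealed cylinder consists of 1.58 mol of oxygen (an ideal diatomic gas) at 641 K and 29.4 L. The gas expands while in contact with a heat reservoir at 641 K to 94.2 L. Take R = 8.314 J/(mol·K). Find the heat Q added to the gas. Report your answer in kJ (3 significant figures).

Q ≈ 9.80 kJ

Isothermal ⇒ ΔU = 0, so Q = W = nRT ln(V₂/V₁).
Q = (1.58)(8.314)(641) ln(94.2/29.4) = 8420 × 1.164 = 9805 J.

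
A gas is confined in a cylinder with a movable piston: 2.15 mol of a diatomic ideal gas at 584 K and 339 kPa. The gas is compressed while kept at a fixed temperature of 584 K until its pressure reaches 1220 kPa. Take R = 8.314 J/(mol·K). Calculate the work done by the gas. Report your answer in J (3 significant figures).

Isothermal process: W = nRT ln(V₂/V₁) = nRT ln(P₁/P₂).
W = (2.15)(8.314)(584) × ln(339/1220)
  = 10439 × ln(0.2779) = 10439 × -1.281
W_by_gas = -13368 J.

W ≈ -13400 J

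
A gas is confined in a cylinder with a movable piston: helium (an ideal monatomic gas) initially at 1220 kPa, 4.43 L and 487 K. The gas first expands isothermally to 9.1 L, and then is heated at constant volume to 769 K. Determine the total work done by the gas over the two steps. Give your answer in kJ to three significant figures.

Step 1 (isothermal): W = P₁V₁ ln(V₂/V₁) = (5405) ln(9.1/4.43) = 3891 J.
Step 2 (isochoric): W = 0 (constant volume).
W_total = 3891 + 0 = 3891 J.

W_total ≈ 3.89 kJ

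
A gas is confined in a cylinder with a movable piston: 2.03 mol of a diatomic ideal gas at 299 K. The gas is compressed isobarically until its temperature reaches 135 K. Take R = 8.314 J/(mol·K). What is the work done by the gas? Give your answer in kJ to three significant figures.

W ≈ -2.77 kJ

Isobaric: W = P ΔV = nR ΔT.
W = (2.03)(8.314)(135 − 299) = -2768 J.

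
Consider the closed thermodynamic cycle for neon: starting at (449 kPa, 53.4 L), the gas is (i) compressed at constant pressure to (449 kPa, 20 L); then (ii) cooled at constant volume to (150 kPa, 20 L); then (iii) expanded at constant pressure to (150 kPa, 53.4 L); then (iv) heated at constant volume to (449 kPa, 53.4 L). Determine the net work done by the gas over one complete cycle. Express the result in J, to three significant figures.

Constant-volume legs do no work.
W(i) = (449)(20 − 53.4) = -14997 J; W(iii) = (150)(53.4 − 20) = 5010 J.
W_net = -14997 + 5010 = -9987 J (the counter-clockwise enclosed area).

W_net ≈ -9990 J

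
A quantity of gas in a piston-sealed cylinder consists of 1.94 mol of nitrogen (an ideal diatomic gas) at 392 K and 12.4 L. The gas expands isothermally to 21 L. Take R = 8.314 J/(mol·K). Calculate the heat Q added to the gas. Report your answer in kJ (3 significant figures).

Isothermal ⇒ ΔU = 0, so Q = W = nRT ln(V₂/V₁).
Q = (1.94)(8.314)(392) ln(21/12.4) = 6323 × 0.5268 = 3331 J.

Q ≈ 3.33 kJ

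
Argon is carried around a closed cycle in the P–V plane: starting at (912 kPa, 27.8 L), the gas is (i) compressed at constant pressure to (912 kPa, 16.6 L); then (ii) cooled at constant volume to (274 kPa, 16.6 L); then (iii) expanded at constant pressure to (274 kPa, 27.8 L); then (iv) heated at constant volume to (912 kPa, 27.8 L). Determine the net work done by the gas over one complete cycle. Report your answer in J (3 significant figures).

Constant-volume legs do no work.
W(i) = (912)(16.6 − 27.8) = -10214 J; W(iii) = (274)(27.8 − 16.6) = 3069 J.
W_net = -10214 + 3069 = -7146 J (the counter-clockwise enclosed area).

W_net ≈ -7150 J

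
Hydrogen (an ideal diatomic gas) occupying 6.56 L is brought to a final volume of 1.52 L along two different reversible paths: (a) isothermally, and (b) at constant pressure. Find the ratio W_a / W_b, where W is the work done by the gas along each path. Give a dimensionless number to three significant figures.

Path (a) isothermal: W = P₁V₁ ln(V₂/V₁) → W_a/(P₁V₁) = -1.462.
Path (b) isobaric: W = P₁(V₂ − V₁) → W_b/(P₁V₁) = -0.7683.
W_a / W_b = -1.462 / -0.7683 = 1.903.

W_a / W_b ≈ 1.90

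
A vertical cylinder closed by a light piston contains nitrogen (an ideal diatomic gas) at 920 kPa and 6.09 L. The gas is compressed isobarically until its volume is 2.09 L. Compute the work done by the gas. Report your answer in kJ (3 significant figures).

W ≈ -3.68 kJ

Isobaric: W = P ΔV.
W = (920 kPa)(2.09 − 6.09 L) = (920)(-4) = -3680 J.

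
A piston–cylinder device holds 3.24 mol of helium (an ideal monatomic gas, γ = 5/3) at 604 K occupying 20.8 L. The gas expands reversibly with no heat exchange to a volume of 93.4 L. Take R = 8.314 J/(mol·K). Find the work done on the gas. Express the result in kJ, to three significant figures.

Adiabatic: TV^(γ−1) = const with γ = 5/3.
T₂ = T₁ (V₁/V₂)^(γ−1) = 604 × (20.8/93.4)^0.667 = 604 × 0.3674 = 221.9 K.
W_by = nCᵥ(T₁ − T₂) = (3.24)(12.47)(604 − 221.9) = 15439 J.
Work on gas = −W_by = -15439 J.

W ≈ -15.4 kJ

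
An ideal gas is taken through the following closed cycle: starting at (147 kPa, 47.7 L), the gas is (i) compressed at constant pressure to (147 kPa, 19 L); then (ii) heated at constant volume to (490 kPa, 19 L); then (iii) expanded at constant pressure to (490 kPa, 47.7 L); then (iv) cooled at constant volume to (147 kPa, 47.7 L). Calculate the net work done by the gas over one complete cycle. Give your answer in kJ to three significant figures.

W_net ≈ 9.84 kJ

Constant-volume legs do no work.
W(i) = (147)(19 − 47.7) = -4219 J; W(iii) = (490)(47.7 − 19) = 14063 J.
W_net = -4219 + 14063 = 9844 J (the clockwise enclosed area).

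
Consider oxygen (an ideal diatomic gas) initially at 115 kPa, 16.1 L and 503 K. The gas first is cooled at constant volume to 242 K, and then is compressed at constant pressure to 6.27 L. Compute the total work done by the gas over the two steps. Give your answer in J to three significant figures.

Step 1 (isochoric): W = 0 (constant volume).
After step 1: P = 55.33 kPa (V unchanged).
Step 2 (isobaric): W = PΔV = (55.33 kPa)(6.27 − 16.1 L) = -543.9 J.
W_total = 0 − 543.9 = -543.9 J.

W_total ≈ -544 J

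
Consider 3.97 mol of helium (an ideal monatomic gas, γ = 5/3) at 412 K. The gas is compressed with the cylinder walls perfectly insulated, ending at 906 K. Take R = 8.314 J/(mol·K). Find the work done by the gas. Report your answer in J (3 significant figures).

Adiabatic ⇒ Q = 0, so W_by = −ΔU = nCᵥ(T₁ − T₂).
Cᵥ = 3R/2 = 12.47 J/(mol·K).
W = (3.97)(12.47)(412 − 906) = -24458 J.

W ≈ -24500 J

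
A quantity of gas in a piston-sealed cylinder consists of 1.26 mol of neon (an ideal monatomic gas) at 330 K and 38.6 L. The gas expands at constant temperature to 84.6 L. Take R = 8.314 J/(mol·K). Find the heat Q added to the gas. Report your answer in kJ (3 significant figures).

Isothermal ⇒ ΔU = 0, so Q = W = nRT ln(V₂/V₁).
Q = (1.26)(8.314)(330) ln(84.6/38.6) = 3457 × 0.7847 = 2713 J.

Q ≈ 2.71 kJ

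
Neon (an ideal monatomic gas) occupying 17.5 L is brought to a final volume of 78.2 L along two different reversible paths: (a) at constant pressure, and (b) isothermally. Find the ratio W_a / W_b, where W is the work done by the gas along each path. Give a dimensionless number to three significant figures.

Path (a) isobaric: W = P₁(V₂ − V₁) → W_a/(P₁V₁) = 3.469.
Path (b) isothermal: W = P₁V₁ ln(V₂/V₁) → W_b/(P₁V₁) = 1.497.
W_a / W_b = 3.469 / 1.497 = 2.317.

W_a / W_b ≈ 2.32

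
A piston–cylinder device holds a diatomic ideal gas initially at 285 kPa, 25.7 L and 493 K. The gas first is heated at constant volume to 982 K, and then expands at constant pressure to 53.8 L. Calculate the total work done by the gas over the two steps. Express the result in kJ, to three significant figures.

W_total ≈ 16.0 kJ

Step 1 (isochoric): W = 0 (constant volume).
After step 1: P = 567.7 kPa (V unchanged).
Step 2 (isobaric): W = PΔV = (567.7 kPa)(53.8 − 25.7 L) = 15952 J.
W_total = 0 + 15952 = 15952 J.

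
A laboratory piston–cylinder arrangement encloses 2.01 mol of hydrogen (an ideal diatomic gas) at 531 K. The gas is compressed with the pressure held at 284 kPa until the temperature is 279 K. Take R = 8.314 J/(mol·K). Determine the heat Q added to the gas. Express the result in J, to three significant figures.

Q ≈ -14700 J

Isobaric: W = nRΔT = (2.01)(8.314)(-252) = -4211 J.
ΔU = nCᵥΔT with Cᵥ = 5R/2: ΔU = (2.01)(20.79)(-252) = -10528 J.
Q = ΔU + W = -10528 − 4211 = -14739 J.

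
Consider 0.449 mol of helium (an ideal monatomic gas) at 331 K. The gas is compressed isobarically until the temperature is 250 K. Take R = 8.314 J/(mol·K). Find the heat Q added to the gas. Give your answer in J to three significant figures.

Isobaric: W = nRΔT = (0.449)(8.314)(-81) = -302.4 J.
ΔU = nCᵥΔT with Cᵥ = 3R/2: ΔU = (0.449)(12.47)(-81) = -453.6 J.
Q = ΔU + W = -453.6 − 302.4 = -755.9 J.

Q ≈ -756 J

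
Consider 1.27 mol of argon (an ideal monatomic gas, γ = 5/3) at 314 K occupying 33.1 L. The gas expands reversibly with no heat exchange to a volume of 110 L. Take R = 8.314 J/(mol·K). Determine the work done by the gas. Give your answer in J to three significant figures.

Adiabatic: TV^(γ−1) = const with γ = 5/3.
T₂ = T₁ (V₁/V₂)^(γ−1) = 314 × (33.1/110)^0.667 = 314 × 0.449 = 141 K.
W_by = nCᵥ(T₁ − T₂) = (1.27)(12.47)(314 − 141) = 2740 J.

W ≈ 2740 J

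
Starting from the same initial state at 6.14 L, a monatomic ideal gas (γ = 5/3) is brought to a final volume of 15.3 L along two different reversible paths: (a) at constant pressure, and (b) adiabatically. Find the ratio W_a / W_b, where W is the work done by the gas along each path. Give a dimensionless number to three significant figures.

W_a / W_b ≈ 2.18

Path (a) isobaric: W = P₁(V₂ − V₁) → W_a/(P₁V₁) = 1.492.
Path (b) adiabatic: W = P₁V₁(1 − (V₁/V₂)^(γ−1))/(γ−1) → W_b/(P₁V₁) = 0.6839.
W_a / W_b = 1.492 / 0.6839 = 2.181.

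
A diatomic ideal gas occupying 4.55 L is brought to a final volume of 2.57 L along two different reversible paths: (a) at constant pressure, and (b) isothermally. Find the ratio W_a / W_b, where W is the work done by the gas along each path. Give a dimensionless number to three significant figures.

Path (a) isobaric: W = P₁(V₂ − V₁) → W_a/(P₁V₁) = -0.4352.
Path (b) isothermal: W = P₁V₁ ln(V₂/V₁) → W_b/(P₁V₁) = -0.5712.
W_a / W_b = -0.4352 / -0.5712 = 0.7618.

W_a / W_b ≈ 0.762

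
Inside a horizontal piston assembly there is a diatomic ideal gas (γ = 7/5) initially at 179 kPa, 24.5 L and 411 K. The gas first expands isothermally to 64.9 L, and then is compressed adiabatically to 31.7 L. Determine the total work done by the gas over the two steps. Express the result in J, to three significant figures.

W_total ≈ 633 J

Step 1 (isothermal): W = P₁V₁ ln(V₂/V₁) = (4386) ln(64.9/24.5) = 4272 J.
After step 1: P = 67.57 kPa, V = 64.9 L, T = 411 K.
Step 2 (adiabatic): W = (P₁V₁ − P₂V₂)/(γ−1) = (4386 − 5841)/0.4 = -3639 J.
W_total = 4272 − 3639 = 633.3 J.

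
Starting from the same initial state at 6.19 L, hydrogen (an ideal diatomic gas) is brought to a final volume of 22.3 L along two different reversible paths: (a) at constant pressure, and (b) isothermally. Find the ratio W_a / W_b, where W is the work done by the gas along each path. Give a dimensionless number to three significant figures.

Path (a) isobaric: W = P₁(V₂ − V₁) → W_a/(P₁V₁) = 2.603.
Path (b) isothermal: W = P₁V₁ ln(V₂/V₁) → W_b/(P₁V₁) = 1.282.
W_a / W_b = 2.603 / 1.282 = 2.031.

W_a / W_b ≈ 2.03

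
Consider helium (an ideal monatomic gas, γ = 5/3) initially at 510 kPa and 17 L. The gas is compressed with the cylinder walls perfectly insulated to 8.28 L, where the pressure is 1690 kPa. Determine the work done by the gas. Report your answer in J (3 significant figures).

W ≈ -7980 J

Adiabatic: W = (P₁V₁ − P₂V₂)/(γ − 1) with γ = 5/3.
P₁V₁ = 8670 J, P₂V₂ = 13993 J.
W = (8670 − 13993) / 0.6667 = -7985 J.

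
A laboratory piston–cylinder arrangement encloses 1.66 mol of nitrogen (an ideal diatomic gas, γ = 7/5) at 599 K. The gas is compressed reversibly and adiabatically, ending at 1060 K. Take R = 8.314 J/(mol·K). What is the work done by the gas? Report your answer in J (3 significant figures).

W ≈ -15900 J

Adiabatic ⇒ Q = 0, so W_by = −ΔU = nCᵥ(T₁ − T₂).
Cᵥ = 5R/2 = 20.79 J/(mol·K).
W = (1.66)(20.79)(599 − 1060) = -15906 J.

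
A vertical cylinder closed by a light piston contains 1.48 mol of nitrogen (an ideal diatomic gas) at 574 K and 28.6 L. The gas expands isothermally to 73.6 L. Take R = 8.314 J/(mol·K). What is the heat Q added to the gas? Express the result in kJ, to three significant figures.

Isothermal ⇒ ΔU = 0, so Q = W = nRT ln(V₂/V₁).
Q = (1.48)(8.314)(574) ln(73.6/28.6) = 7063 × 0.9452 = 6676 J.

Q ≈ 6.68 kJ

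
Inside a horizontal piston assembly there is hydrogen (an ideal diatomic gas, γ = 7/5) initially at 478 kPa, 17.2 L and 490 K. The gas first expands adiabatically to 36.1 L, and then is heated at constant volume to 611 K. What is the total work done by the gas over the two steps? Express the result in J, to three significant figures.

Step 1 (adiabatic): W = (P₁V₁ − P₂V₂)/(γ−1) = (8222 − 6112)/0.4 = 5275 J.
Step 2 (isochoric): W = 0 (constant volume).
W_total = 5275 + 0 = 5275 J.

W_total ≈ 5270 J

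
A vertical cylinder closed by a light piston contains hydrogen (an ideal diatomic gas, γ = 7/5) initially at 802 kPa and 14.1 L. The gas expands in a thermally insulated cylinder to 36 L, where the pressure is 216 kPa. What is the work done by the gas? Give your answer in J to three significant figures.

W ≈ 8830 J

Adiabatic: W = (P₁V₁ − P₂V₂)/(γ − 1) with γ = 7/5.
P₁V₁ = 11308 J, P₂V₂ = 7776 J.
W = (11308 − 7776) / 0.4 = 8830 J.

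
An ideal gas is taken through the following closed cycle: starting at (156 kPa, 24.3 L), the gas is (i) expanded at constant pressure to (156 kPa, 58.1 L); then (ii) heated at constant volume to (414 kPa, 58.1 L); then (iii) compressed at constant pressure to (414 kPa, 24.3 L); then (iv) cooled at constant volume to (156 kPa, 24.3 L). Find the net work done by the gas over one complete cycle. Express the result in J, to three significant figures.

W_net ≈ -8720 J

Constant-volume legs do no work.
W(i) = (156)(58.1 − 24.3) = 5273 J; W(iii) = (414)(24.3 − 58.1) = -13993 J.
W_net = 5273 − 13993 = -8720 J (the counter-clockwise enclosed area).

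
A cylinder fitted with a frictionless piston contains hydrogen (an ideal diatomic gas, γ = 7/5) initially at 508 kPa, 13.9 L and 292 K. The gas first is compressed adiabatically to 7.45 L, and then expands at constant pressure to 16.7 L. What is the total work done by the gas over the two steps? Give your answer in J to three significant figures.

Step 1 (adiabatic): W = (P₁V₁ − P₂V₂)/(γ−1) = (7061 − 9062)/0.4 = -5002 J.
After step 1: P = 1216 kPa, V = 7.45 L, T = 374.7 K.
Step 2 (isobaric): W = PΔV = (1216 kPa)(16.7 − 7.45 L) = 11251 J.
W_total = -5002 + 11251 = 6250 J.

W_total ≈ 6250 J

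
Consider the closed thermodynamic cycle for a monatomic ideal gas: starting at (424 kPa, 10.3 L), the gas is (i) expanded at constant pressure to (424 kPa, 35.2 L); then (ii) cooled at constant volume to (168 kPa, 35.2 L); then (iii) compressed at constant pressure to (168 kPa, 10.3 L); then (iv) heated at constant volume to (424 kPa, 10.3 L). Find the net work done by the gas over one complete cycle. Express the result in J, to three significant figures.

W_net ≈ 6370 J

Constant-volume legs do no work.
W(i) = (424)(35.2 − 10.3) = 10558 J; W(iii) = (168)(10.3 − 35.2) = -4183 J.
W_net = 10558 − 4183 = 6374 J (the clockwise enclosed area).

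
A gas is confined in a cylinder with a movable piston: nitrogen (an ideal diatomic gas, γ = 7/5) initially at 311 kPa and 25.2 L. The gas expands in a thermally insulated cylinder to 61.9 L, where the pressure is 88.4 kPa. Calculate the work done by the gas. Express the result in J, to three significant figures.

W ≈ 5910 J

Adiabatic: W = (P₁V₁ − P₂V₂)/(γ − 1) with γ = 7/5.
P₁V₁ = 7837 J, P₂V₂ = 5472 J.
W = (7837 − 5472) / 0.4 = 5913 J.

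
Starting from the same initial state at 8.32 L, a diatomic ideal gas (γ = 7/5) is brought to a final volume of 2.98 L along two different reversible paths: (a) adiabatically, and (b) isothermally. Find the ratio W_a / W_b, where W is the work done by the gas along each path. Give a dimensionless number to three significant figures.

Path (a) adiabatic: W = P₁V₁(1 − (V₁/V₂)^(γ−1))/(γ−1) → W_a/(P₁V₁) = -1.27.
Path (b) isothermal: W = P₁V₁ ln(V₂/V₁) → W_b/(P₁V₁) = -1.027.
W_a / W_b = -1.27 / -1.027 = 1.237.

W_a / W_b ≈ 1.24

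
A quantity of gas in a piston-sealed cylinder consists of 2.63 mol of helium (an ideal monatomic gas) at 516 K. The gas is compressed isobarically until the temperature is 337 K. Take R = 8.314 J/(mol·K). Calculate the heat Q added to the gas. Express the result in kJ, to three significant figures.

Q ≈ -9.78 kJ

Isobaric: W = nRΔT = (2.63)(8.314)(-179) = -3914 J.
ΔU = nCᵥΔT with Cᵥ = 3R/2: ΔU = (2.63)(12.47)(-179) = -5871 J.
Q = ΔU + W = -5871 − 3914 = -9785 J.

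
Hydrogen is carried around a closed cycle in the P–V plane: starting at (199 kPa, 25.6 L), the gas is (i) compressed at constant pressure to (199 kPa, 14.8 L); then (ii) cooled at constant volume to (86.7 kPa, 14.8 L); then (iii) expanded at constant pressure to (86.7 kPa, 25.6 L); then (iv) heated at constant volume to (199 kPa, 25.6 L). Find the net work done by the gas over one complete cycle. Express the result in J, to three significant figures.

W_net ≈ -1210 J

Constant-volume legs do no work.
W(i) = (199)(14.8 − 25.6) = -2149 J; W(iii) = (86.7)(25.6 − 14.8) = 936.4 J.
W_net = -2149 + 936.4 = -1213 J (the counter-clockwise enclosed area).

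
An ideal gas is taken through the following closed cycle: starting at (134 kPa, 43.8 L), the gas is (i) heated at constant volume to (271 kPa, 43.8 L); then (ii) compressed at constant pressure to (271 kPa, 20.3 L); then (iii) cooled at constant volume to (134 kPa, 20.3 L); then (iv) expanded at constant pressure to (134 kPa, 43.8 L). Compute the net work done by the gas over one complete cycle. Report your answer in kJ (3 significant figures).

W_net ≈ -3.22 kJ

Constant-volume legs do no work.
W(ii) = (271)(20.3 − 43.8) = -6368 J; W(iv) = (134)(43.8 − 20.3) = 3149 J.
W_net = -6368 + 3149 = -3219 J (the counter-clockwise enclosed area).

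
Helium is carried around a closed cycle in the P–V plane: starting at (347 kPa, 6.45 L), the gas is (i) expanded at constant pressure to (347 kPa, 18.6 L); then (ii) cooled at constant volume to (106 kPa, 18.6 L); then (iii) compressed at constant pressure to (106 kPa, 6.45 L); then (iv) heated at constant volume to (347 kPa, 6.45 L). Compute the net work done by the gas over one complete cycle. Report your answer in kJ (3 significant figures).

Constant-volume legs do no work.
W(i) = (347)(18.6 − 6.45) = 4216 J; W(iii) = (106)(6.45 − 18.6) = -1288 J.
W_net = 4216 − 1288 = 2928 J (the clockwise enclosed area).

W_net ≈ 2.93 kJ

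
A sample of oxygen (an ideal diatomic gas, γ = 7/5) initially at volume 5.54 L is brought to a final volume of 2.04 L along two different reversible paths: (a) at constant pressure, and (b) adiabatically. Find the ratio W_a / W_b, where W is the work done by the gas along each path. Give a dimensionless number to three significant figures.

W_a / W_b ≈ 0.514

Path (a) isobaric: W = P₁(V₂ − V₁) → W_a/(P₁V₁) = -0.6318.
Path (b) adiabatic: W = P₁V₁(1 − (V₁/V₂)^(γ−1))/(γ−1) → W_b/(P₁V₁) = -1.228.
W_a / W_b = -0.6318 / -1.228 = 0.5144.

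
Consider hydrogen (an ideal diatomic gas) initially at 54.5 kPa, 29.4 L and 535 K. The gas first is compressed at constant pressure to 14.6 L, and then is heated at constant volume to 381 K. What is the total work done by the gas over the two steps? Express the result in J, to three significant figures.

W_total ≈ -807 J

Step 1 (isobaric): W = PΔV = (54.5 kPa)(14.6 − 29.4 L) = -806.6 J.
Step 2 (isochoric): W = 0 (constant volume).
W_total = -806.6 + 0 = -806.6 J.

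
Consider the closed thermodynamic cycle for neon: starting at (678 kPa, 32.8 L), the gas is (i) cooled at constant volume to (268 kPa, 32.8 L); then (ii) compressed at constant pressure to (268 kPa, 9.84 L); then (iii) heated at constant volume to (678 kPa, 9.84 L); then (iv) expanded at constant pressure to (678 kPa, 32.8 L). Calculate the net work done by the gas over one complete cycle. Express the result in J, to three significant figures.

Constant-volume legs do no work.
W(ii) = (268)(9.84 − 32.8) = -6153 J; W(iv) = (678)(32.8 − 9.84) = 15567 J.
W_net = -6153 + 15567 = 9414 J (the clockwise enclosed area).

W_net ≈ 9410 J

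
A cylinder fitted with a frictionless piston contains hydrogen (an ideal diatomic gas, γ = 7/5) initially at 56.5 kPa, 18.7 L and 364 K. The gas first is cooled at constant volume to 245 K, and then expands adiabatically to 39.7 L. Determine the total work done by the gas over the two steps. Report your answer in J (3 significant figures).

Step 1 (isochoric): W = 0 (constant volume).
After step 1: P = 38.03 kPa (V unchanged).
Step 2 (adiabatic): W = (P₁V₁ − P₂V₂)/(γ−1) = (711.1 − 526.2)/0.4 = 462.3 J.
W_total = 0 + 462.3 = 462.3 J.

W_total ≈ 462 J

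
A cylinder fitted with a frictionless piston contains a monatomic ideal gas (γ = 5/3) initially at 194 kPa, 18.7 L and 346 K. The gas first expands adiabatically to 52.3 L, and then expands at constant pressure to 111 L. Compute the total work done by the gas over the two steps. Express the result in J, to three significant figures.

W_total ≈ 4750 J

Step 1 (adiabatic): W = (P₁V₁ − P₂V₂)/(γ−1) = (3628 − 1828)/0.667 = 2700 J.
After step 1: P = 34.94 kPa, V = 52.3 L, T = 174.3 K.
Step 2 (isobaric): W = PΔV = (34.94 kPa)(111 − 52.3 L) = 2051 J.
W_total = 2700 + 2051 = 4752 J.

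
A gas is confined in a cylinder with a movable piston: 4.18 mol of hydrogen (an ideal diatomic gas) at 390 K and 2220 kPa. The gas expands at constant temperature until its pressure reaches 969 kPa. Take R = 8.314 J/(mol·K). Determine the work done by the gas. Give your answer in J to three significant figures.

Isothermal process: W = nRT ln(V₂/V₁) = nRT ln(P₁/P₂).
W = (4.18)(8.314)(390) × ln(2220/969)
  = 13553 × ln(2.291) = 13553 × 0.829
W_by_gas = 11236 J.

W ≈ 11200 J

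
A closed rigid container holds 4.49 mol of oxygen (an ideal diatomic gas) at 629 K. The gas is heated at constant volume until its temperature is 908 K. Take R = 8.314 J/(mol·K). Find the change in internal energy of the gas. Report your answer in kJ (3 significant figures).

ΔU ≈ 26.0 kJ

Constant volume ⇒ W = 0, so Q = ΔU = nCᵥΔT with Cᵥ = 5R/2 = 20.79 J/(mol·K).
ΔU = (4.49)(20.79)(908 − 629) = 26038 J.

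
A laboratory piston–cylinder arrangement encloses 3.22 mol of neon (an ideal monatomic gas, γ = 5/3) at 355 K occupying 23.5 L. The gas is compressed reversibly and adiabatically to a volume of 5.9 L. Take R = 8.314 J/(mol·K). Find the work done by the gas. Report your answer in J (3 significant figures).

W ≈ -21600 J

Adiabatic: TV^(γ−1) = const with γ = 5/3.
T₂ = T₁ (V₁/V₂)^(γ−1) = 355 × (23.5/5.9)^0.667 = 355 × 2.513 = 892 K.
W_by = nCᵥ(T₁ − T₂) = (3.22)(12.47)(355 − 892) = -21565 J.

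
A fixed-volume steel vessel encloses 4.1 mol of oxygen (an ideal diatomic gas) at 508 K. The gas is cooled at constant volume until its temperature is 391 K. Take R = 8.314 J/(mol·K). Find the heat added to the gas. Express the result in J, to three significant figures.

Q ≈ -9970 J

Constant volume ⇒ W = 0, so Q = ΔU = nCᵥΔT with Cᵥ = 5R/2 = 20.79 J/(mol·K).
ΔU = (4.1)(20.79)(391 − 508) = -9971 J.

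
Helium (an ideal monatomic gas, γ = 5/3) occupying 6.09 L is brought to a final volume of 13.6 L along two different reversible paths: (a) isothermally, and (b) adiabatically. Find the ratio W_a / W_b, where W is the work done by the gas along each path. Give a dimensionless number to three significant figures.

Path (a) isothermal: W = P₁V₁ ln(V₂/V₁) → W_a/(P₁V₁) = 0.8034.
Path (b) adiabatic: W = P₁V₁(1 − (V₁/V₂)^(γ−1))/(γ−1) → W_b/(P₁V₁) = 0.622.
W_a / W_b = 0.8034 / 0.622 = 1.292.

W_a / W_b ≈ 1.29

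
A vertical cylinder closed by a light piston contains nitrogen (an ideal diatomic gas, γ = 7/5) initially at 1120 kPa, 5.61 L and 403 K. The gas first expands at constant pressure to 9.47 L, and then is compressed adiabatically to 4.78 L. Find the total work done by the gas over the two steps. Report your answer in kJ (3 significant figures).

W_total ≈ -4.02 kJ

Step 1 (isobaric): W = PΔV = (1120 kPa)(9.47 − 5.61 L) = 4323 J.
After step 1: P = 1120 kPa, V = 9.47 L, T = 680.3 K.
Step 2 (adiabatic): W = (P₁V₁ − P₂V₂)/(γ−1) = (10606 − 13942)/0.4 = -8340 J.
W_total = 4323 − 8340 = -4017 J.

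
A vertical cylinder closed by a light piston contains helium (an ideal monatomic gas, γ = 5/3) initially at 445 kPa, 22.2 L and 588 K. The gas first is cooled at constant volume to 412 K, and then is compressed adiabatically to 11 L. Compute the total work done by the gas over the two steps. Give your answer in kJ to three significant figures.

Step 1 (isochoric): W = 0 (constant volume).
After step 1: P = 311.8 kPa (V unchanged).
Step 2 (adiabatic): W = (P₁V₁ − P₂V₂)/(γ−1) = (6922 − 11055)/0.667 = -6199 J.
W_total = 0 − 6199 = -6199 J.

W_total ≈ -6.20 kJ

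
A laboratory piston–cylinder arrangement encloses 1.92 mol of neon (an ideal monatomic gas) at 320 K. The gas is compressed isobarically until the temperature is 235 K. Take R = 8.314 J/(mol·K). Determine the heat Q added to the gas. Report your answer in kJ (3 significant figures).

Isobaric: W = nRΔT = (1.92)(8.314)(-85) = -1357 J.
ΔU = nCᵥΔT with Cᵥ = 3R/2: ΔU = (1.92)(12.47)(-85) = -2035 J.
Q = ΔU + W = -2035 − 1357 = -3392 J.

Q ≈ -3.39 kJ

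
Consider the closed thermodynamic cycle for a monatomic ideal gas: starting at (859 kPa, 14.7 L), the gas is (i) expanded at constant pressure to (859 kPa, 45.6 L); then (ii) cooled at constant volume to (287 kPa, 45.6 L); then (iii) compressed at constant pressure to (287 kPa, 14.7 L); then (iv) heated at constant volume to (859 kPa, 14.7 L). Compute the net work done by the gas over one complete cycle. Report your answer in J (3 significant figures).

Constant-volume legs do no work.
W(i) = (859)(45.6 − 14.7) = 26543 J; W(iii) = (287)(14.7 − 45.6) = -8868 J.
W_net = 26543 − 8868 = 17675 J (the clockwise enclosed area).

W_net ≈ 17700 J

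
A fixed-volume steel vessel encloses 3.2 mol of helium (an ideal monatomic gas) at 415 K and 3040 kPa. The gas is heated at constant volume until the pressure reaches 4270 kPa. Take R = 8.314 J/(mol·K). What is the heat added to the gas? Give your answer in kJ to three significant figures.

Q ≈ 6.70 kJ

Constant volume ⇒ W = 0, so Q = ΔU = nCᵥΔT with Cᵥ = 3R/2 = 12.47 J/(mol·K).
At constant V, T₂/T₁ = P₂/P₁ ⇒ ΔT = T₁(P₂/P₁ − 1) = 415·(4270/3040 − 1) = 167.9 K.
ΔU = (3.2)(12.47)(167.9) = 6701 J.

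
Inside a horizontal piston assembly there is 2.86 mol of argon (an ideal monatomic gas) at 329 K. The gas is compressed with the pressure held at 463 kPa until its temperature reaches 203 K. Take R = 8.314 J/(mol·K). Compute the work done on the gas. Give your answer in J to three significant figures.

W ≈ 3000 J

Isobaric: W = P ΔV = nR ΔT.
W = (2.86)(8.314)(203 − 329) = -2996 J.
Work on gas = −W_by = 2996 J.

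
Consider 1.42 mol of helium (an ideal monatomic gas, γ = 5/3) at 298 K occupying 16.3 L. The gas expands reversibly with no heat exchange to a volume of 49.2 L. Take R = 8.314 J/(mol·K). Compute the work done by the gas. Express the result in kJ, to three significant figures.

Adiabatic: TV^(γ−1) = const with γ = 5/3.
T₂ = T₁ (V₁/V₂)^(γ−1) = 298 × (16.3/49.2)^0.667 = 298 × 0.4788 = 142.7 K.
W_by = nCᵥ(T₁ − T₂) = (1.42)(12.47)(298 − 142.7) = 2751 J.

W ≈ 2.75 kJ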